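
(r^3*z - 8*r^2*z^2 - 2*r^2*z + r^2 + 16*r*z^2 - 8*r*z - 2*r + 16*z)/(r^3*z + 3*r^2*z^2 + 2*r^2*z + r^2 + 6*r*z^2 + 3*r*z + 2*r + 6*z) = (r^2 - 8*r*z - 2*r + 16*z)/(r^2 + 3*r*z + 2*r + 6*z)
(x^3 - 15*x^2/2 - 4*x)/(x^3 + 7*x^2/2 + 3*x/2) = (x - 8)/(x + 3)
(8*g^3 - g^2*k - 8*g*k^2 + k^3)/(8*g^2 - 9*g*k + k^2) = g + k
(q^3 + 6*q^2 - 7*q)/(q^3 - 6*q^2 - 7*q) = (-q^2 - 6*q + 7)/(-q^2 + 6*q + 7)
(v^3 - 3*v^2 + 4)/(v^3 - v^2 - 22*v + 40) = (v^2 - v - 2)/(v^2 + v - 20)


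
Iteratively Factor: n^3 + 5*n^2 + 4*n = (n + 1)*(n^2 + 4*n) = n*(n + 1)*(n + 4)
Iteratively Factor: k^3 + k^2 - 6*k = (k - 2)*(k^2 + 3*k) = (k - 2)*(k + 3)*(k)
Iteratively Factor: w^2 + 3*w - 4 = (w + 4)*(w - 1)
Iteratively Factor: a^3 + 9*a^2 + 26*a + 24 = (a + 3)*(a^2 + 6*a + 8) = (a + 2)*(a + 3)*(a + 4)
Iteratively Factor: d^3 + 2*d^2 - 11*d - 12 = (d + 4)*(d^2 - 2*d - 3) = (d + 1)*(d + 4)*(d - 3)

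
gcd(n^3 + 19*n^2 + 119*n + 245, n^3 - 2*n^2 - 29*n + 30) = n + 5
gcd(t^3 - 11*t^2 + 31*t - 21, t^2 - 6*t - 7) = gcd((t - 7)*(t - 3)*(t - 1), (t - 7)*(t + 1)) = t - 7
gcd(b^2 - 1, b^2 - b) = b - 1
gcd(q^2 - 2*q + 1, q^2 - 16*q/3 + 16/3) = 1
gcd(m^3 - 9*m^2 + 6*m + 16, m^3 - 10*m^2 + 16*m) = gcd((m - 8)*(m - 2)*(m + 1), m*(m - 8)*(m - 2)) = m^2 - 10*m + 16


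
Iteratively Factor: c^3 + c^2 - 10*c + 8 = (c + 4)*(c^2 - 3*c + 2) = (c - 1)*(c + 4)*(c - 2)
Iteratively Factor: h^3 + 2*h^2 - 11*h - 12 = (h - 3)*(h^2 + 5*h + 4) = (h - 3)*(h + 4)*(h + 1)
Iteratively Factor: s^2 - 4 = (s - 2)*(s + 2)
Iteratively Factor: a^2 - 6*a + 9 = (a - 3)*(a - 3)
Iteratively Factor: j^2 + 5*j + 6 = (j + 2)*(j + 3)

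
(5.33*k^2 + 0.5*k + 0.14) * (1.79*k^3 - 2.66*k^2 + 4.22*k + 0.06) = 9.5407*k^5 - 13.2828*k^4 + 21.4132*k^3 + 2.0574*k^2 + 0.6208*k + 0.0084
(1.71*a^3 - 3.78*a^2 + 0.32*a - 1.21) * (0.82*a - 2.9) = 1.4022*a^4 - 8.0586*a^3 + 11.2244*a^2 - 1.9202*a + 3.509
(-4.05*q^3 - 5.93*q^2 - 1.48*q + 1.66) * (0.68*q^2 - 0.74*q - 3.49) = -2.754*q^5 - 1.0354*q^4 + 17.5163*q^3 + 22.9197*q^2 + 3.9368*q - 5.7934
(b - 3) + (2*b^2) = 2*b^2 + b - 3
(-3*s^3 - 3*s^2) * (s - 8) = -3*s^4 + 21*s^3 + 24*s^2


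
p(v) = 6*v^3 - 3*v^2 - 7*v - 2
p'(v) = 18*v^2 - 6*v - 7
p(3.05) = 118.98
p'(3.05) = 142.14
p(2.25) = 35.41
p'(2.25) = 70.62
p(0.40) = -4.90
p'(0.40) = -6.52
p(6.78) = 1682.63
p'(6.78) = 779.75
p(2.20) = 31.97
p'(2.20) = 66.92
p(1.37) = -1.79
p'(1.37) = 18.56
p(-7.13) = -2279.40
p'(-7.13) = 950.84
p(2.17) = 29.99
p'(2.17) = 64.74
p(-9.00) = -4556.00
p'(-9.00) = 1505.00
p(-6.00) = -1364.00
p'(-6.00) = 677.00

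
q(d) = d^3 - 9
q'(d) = 3*d^2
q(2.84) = 13.91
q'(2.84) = 24.20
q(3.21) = 24.08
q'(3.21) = 30.91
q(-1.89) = -15.75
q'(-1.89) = 10.72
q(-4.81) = -120.28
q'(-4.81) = 69.41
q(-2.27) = -20.70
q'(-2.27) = 15.46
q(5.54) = 161.03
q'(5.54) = 92.07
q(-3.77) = -62.58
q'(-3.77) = 42.64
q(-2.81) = -31.19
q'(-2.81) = 23.69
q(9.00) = 720.00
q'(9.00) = 243.00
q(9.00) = 720.00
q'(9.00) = 243.00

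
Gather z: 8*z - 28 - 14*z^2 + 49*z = -14*z^2 + 57*z - 28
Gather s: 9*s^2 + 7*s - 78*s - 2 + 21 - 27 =9*s^2 - 71*s - 8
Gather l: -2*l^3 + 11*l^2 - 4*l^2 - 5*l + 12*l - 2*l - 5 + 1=-2*l^3 + 7*l^2 + 5*l - 4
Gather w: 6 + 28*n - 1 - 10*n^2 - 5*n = -10*n^2 + 23*n + 5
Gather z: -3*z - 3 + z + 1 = -2*z - 2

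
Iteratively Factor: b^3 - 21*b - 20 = (b - 5)*(b^2 + 5*b + 4) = (b - 5)*(b + 4)*(b + 1)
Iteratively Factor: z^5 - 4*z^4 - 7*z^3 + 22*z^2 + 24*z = (z - 3)*(z^4 - z^3 - 10*z^2 - 8*z) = (z - 3)*(z + 1)*(z^3 - 2*z^2 - 8*z) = (z - 3)*(z + 1)*(z + 2)*(z^2 - 4*z) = z*(z - 3)*(z + 1)*(z + 2)*(z - 4)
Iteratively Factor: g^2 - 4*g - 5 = (g + 1)*(g - 5)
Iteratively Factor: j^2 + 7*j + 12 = (j + 3)*(j + 4)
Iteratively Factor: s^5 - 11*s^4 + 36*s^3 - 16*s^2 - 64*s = (s + 1)*(s^4 - 12*s^3 + 48*s^2 - 64*s) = (s - 4)*(s + 1)*(s^3 - 8*s^2 + 16*s) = (s - 4)^2*(s + 1)*(s^2 - 4*s) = s*(s - 4)^2*(s + 1)*(s - 4)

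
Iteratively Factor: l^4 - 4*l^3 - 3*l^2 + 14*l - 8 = (l - 1)*(l^3 - 3*l^2 - 6*l + 8) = (l - 1)*(l + 2)*(l^2 - 5*l + 4) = (l - 4)*(l - 1)*(l + 2)*(l - 1)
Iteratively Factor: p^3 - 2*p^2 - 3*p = (p + 1)*(p^2 - 3*p) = p*(p + 1)*(p - 3)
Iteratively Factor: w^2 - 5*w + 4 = (w - 4)*(w - 1)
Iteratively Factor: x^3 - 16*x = (x - 4)*(x^2 + 4*x) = (x - 4)*(x + 4)*(x)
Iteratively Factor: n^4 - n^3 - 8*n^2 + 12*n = (n - 2)*(n^3 + n^2 - 6*n) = (n - 2)^2*(n^2 + 3*n) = n*(n - 2)^2*(n + 3)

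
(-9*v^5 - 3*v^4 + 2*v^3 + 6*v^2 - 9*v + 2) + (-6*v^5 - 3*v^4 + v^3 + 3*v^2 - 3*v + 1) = -15*v^5 - 6*v^4 + 3*v^3 + 9*v^2 - 12*v + 3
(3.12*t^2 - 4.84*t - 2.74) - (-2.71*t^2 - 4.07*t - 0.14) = 5.83*t^2 - 0.77*t - 2.6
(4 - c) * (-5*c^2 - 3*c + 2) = 5*c^3 - 17*c^2 - 14*c + 8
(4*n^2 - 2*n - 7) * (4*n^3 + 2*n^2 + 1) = 16*n^5 - 32*n^3 - 10*n^2 - 2*n - 7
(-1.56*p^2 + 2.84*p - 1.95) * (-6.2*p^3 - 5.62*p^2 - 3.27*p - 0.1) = 9.672*p^5 - 8.8408*p^4 + 1.2304*p^3 + 1.8282*p^2 + 6.0925*p + 0.195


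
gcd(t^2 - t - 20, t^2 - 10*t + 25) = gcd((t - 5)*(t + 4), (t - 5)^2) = t - 5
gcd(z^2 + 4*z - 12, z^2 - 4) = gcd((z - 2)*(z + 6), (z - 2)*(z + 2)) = z - 2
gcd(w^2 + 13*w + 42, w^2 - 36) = w + 6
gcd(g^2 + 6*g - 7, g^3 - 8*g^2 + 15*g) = 1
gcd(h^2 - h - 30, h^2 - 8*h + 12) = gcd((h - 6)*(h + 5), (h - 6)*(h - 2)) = h - 6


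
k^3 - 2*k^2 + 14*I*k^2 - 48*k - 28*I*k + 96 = (k - 2)*(k + 6*I)*(k + 8*I)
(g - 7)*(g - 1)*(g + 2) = g^3 - 6*g^2 - 9*g + 14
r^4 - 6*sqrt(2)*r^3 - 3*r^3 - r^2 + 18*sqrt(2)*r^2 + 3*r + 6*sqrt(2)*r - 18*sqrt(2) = (r - 3)*(r - 1)*(r + 1)*(r - 6*sqrt(2))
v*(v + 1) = v^2 + v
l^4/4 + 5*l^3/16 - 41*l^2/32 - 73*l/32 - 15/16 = (l/4 + 1/2)*(l - 5/2)*(l + 3/4)*(l + 1)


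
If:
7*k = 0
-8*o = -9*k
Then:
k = 0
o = 0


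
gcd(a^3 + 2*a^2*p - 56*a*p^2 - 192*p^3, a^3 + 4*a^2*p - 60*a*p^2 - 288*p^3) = -a^2 + 2*a*p + 48*p^2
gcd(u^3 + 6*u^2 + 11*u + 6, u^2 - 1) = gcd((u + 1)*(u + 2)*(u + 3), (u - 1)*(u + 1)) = u + 1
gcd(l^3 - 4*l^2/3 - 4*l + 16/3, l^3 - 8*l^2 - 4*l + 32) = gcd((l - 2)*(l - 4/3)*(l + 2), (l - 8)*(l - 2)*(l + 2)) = l^2 - 4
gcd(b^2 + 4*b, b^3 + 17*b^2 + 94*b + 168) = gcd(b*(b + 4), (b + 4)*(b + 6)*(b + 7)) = b + 4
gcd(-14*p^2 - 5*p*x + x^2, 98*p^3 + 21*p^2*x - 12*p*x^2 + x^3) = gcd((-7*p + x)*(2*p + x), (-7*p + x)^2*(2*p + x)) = -14*p^2 - 5*p*x + x^2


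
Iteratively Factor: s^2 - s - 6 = (s - 3)*(s + 2)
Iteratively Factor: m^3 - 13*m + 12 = (m - 3)*(m^2 + 3*m - 4) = (m - 3)*(m + 4)*(m - 1)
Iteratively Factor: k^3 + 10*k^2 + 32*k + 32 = (k + 2)*(k^2 + 8*k + 16) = (k + 2)*(k + 4)*(k + 4)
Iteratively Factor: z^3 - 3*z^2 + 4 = (z - 2)*(z^2 - z - 2) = (z - 2)*(z + 1)*(z - 2)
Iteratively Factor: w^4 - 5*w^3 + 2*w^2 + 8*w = (w)*(w^3 - 5*w^2 + 2*w + 8) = w*(w - 4)*(w^2 - w - 2) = w*(w - 4)*(w - 2)*(w + 1)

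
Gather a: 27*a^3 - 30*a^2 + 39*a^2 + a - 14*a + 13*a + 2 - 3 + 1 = 27*a^3 + 9*a^2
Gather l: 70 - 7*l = 70 - 7*l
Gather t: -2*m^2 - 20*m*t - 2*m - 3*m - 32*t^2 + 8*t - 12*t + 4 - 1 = -2*m^2 - 5*m - 32*t^2 + t*(-20*m - 4) + 3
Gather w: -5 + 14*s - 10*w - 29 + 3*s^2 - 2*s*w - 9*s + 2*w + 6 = 3*s^2 + 5*s + w*(-2*s - 8) - 28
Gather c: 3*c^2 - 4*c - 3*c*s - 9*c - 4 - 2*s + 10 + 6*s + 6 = 3*c^2 + c*(-3*s - 13) + 4*s + 12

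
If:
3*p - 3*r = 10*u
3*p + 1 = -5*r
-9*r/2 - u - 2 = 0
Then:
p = 58/111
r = -19/37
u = 23/74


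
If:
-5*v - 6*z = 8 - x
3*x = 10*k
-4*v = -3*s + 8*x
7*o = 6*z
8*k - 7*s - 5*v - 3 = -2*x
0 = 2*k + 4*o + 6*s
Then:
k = 150/1067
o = -633/1067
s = 372/1067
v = -721/1067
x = 500/1067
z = -1477/2134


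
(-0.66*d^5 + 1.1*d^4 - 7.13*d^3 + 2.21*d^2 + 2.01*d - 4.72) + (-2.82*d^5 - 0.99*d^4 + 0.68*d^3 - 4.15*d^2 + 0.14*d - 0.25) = -3.48*d^5 + 0.11*d^4 - 6.45*d^3 - 1.94*d^2 + 2.15*d - 4.97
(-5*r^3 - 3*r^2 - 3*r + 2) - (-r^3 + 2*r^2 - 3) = -4*r^3 - 5*r^2 - 3*r + 5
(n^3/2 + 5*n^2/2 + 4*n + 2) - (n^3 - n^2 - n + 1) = -n^3/2 + 7*n^2/2 + 5*n + 1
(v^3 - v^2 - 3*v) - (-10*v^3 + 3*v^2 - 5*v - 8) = 11*v^3 - 4*v^2 + 2*v + 8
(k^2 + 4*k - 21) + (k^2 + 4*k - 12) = 2*k^2 + 8*k - 33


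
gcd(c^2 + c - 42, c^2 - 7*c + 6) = c - 6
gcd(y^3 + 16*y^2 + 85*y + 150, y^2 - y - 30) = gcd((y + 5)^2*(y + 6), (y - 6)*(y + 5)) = y + 5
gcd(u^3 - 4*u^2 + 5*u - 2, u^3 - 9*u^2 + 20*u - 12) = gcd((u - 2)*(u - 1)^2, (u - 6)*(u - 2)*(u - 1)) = u^2 - 3*u + 2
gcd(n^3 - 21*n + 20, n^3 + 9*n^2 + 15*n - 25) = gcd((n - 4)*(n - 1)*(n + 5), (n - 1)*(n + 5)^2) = n^2 + 4*n - 5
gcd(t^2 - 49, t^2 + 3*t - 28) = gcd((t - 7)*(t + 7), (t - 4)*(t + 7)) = t + 7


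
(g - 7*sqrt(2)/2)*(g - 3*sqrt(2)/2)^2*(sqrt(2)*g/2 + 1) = sqrt(2)*g^4/2 - 11*g^3/2 + 25*sqrt(2)*g^2/4 + 39*g/4 - 63*sqrt(2)/4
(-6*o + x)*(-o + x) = 6*o^2 - 7*o*x + x^2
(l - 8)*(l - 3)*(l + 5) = l^3 - 6*l^2 - 31*l + 120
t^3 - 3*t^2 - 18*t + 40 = (t - 5)*(t - 2)*(t + 4)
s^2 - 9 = (s - 3)*(s + 3)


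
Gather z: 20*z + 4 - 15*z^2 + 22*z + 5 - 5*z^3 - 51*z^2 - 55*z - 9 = -5*z^3 - 66*z^2 - 13*z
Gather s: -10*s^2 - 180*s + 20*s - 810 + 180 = -10*s^2 - 160*s - 630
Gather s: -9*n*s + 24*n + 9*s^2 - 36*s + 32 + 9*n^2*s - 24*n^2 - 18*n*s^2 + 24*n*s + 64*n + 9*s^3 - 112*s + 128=-24*n^2 + 88*n + 9*s^3 + s^2*(9 - 18*n) + s*(9*n^2 + 15*n - 148) + 160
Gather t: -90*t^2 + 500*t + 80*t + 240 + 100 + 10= -90*t^2 + 580*t + 350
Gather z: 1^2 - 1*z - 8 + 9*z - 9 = 8*z - 16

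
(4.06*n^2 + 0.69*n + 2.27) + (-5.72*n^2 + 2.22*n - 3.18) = -1.66*n^2 + 2.91*n - 0.91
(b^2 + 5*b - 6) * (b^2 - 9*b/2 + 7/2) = b^4 + b^3/2 - 25*b^2 + 89*b/2 - 21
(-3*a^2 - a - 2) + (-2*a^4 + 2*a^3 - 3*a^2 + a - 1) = -2*a^4 + 2*a^3 - 6*a^2 - 3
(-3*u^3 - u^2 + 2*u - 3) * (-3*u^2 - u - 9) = 9*u^5 + 6*u^4 + 22*u^3 + 16*u^2 - 15*u + 27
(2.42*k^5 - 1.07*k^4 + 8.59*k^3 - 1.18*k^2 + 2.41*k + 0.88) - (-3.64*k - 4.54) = 2.42*k^5 - 1.07*k^4 + 8.59*k^3 - 1.18*k^2 + 6.05*k + 5.42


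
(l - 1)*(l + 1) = l^2 - 1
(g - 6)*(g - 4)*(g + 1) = g^3 - 9*g^2 + 14*g + 24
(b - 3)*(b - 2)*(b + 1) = b^3 - 4*b^2 + b + 6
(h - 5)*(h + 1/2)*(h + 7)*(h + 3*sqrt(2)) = h^4 + 5*h^3/2 + 3*sqrt(2)*h^3 - 34*h^2 + 15*sqrt(2)*h^2/2 - 102*sqrt(2)*h - 35*h/2 - 105*sqrt(2)/2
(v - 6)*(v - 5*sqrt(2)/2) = v^2 - 6*v - 5*sqrt(2)*v/2 + 15*sqrt(2)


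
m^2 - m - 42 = (m - 7)*(m + 6)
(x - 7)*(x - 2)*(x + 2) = x^3 - 7*x^2 - 4*x + 28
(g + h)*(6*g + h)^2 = 36*g^3 + 48*g^2*h + 13*g*h^2 + h^3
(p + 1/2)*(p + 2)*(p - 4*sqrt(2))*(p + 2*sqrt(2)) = p^4 - 2*sqrt(2)*p^3 + 5*p^3/2 - 15*p^2 - 5*sqrt(2)*p^2 - 40*p - 2*sqrt(2)*p - 16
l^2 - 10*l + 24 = (l - 6)*(l - 4)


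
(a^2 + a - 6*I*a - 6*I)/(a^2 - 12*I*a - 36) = (a + 1)/(a - 6*I)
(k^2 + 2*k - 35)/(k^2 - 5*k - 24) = (-k^2 - 2*k + 35)/(-k^2 + 5*k + 24)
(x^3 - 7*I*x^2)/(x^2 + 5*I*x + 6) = x^2*(x - 7*I)/(x^2 + 5*I*x + 6)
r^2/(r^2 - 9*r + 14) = r^2/(r^2 - 9*r + 14)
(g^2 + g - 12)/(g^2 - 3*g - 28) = (g - 3)/(g - 7)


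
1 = 1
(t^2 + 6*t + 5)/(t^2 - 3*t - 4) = (t + 5)/(t - 4)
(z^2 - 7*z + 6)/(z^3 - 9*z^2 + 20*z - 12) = 1/(z - 2)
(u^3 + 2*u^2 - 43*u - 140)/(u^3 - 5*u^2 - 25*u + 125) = (u^2 - 3*u - 28)/(u^2 - 10*u + 25)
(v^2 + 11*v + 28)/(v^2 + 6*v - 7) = (v + 4)/(v - 1)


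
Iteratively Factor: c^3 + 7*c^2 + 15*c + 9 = (c + 3)*(c^2 + 4*c + 3) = (c + 3)^2*(c + 1)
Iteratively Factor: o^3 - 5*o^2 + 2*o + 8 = (o - 4)*(o^2 - o - 2) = (o - 4)*(o - 2)*(o + 1)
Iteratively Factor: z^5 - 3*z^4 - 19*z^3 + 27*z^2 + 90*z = (z)*(z^4 - 3*z^3 - 19*z^2 + 27*z + 90) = z*(z + 2)*(z^3 - 5*z^2 - 9*z + 45) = z*(z - 5)*(z + 2)*(z^2 - 9) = z*(z - 5)*(z - 3)*(z + 2)*(z + 3)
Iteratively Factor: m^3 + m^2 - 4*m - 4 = (m - 2)*(m^2 + 3*m + 2) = (m - 2)*(m + 2)*(m + 1)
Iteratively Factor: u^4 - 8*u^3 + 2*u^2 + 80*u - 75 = (u - 5)*(u^3 - 3*u^2 - 13*u + 15) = (u - 5)*(u - 1)*(u^2 - 2*u - 15) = (u - 5)^2*(u - 1)*(u + 3)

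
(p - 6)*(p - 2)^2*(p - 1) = p^4 - 11*p^3 + 38*p^2 - 52*p + 24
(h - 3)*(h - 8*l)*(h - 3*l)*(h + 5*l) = h^4 - 6*h^3*l - 3*h^3 - 31*h^2*l^2 + 18*h^2*l + 120*h*l^3 + 93*h*l^2 - 360*l^3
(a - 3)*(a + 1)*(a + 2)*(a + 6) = a^4 + 6*a^3 - 7*a^2 - 48*a - 36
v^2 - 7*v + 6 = (v - 6)*(v - 1)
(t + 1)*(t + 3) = t^2 + 4*t + 3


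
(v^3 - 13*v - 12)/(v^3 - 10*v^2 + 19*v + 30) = (v^2 - v - 12)/(v^2 - 11*v + 30)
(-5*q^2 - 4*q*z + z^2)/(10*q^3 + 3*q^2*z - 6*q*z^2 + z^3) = 1/(-2*q + z)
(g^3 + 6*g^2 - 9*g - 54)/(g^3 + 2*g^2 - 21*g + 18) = (g + 3)/(g - 1)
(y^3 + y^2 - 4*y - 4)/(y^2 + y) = y - 4/y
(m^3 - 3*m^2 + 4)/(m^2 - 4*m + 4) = m + 1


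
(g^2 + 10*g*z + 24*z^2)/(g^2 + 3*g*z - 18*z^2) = (-g - 4*z)/(-g + 3*z)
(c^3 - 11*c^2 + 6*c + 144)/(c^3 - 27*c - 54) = (c - 8)/(c + 3)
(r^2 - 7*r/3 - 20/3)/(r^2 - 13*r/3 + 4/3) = (3*r + 5)/(3*r - 1)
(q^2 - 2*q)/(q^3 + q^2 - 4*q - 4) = q/(q^2 + 3*q + 2)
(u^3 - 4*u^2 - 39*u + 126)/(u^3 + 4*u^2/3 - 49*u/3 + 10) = 3*(u^2 - u - 42)/(3*u^2 + 13*u - 10)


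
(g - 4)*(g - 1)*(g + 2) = g^3 - 3*g^2 - 6*g + 8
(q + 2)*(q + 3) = q^2 + 5*q + 6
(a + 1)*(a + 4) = a^2 + 5*a + 4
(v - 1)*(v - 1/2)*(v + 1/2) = v^3 - v^2 - v/4 + 1/4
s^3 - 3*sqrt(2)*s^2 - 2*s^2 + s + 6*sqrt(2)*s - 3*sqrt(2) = (s - 1)^2*(s - 3*sqrt(2))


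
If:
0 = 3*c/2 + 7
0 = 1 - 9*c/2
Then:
No Solution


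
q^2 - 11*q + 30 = (q - 6)*(q - 5)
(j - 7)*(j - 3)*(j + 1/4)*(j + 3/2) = j^4 - 33*j^3/4 + 31*j^2/8 + 33*j + 63/8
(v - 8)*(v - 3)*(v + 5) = v^3 - 6*v^2 - 31*v + 120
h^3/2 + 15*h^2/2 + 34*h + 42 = (h/2 + 1)*(h + 6)*(h + 7)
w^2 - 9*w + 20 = (w - 5)*(w - 4)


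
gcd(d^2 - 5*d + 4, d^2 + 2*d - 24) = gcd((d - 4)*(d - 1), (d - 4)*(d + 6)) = d - 4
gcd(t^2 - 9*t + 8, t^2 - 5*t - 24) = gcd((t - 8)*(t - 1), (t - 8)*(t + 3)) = t - 8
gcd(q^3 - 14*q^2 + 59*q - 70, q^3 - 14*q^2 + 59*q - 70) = q^3 - 14*q^2 + 59*q - 70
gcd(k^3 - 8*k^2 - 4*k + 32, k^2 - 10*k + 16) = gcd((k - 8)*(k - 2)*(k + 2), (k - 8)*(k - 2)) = k^2 - 10*k + 16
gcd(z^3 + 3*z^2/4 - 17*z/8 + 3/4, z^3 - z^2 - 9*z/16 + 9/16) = z - 3/4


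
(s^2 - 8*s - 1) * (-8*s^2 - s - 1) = -8*s^4 + 63*s^3 + 15*s^2 + 9*s + 1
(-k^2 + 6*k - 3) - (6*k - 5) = 2 - k^2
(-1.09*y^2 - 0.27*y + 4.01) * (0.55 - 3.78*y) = 4.1202*y^3 + 0.4211*y^2 - 15.3063*y + 2.2055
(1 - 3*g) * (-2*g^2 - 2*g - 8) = 6*g^3 + 4*g^2 + 22*g - 8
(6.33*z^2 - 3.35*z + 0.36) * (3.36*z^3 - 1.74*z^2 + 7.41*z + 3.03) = 21.2688*z^5 - 22.2702*z^4 + 53.9439*z^3 - 6.27*z^2 - 7.4829*z + 1.0908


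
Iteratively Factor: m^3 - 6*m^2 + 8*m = (m - 2)*(m^2 - 4*m) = m*(m - 2)*(m - 4)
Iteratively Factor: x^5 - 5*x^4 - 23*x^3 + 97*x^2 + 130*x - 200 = (x + 4)*(x^4 - 9*x^3 + 13*x^2 + 45*x - 50) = (x - 5)*(x + 4)*(x^3 - 4*x^2 - 7*x + 10) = (x - 5)*(x + 2)*(x + 4)*(x^2 - 6*x + 5) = (x - 5)*(x - 1)*(x + 2)*(x + 4)*(x - 5)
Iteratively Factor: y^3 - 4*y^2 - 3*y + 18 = (y - 3)*(y^2 - y - 6) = (y - 3)*(y + 2)*(y - 3)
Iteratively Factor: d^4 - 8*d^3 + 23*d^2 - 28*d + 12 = (d - 1)*(d^3 - 7*d^2 + 16*d - 12) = (d - 2)*(d - 1)*(d^2 - 5*d + 6) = (d - 2)^2*(d - 1)*(d - 3)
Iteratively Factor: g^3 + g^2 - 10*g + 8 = (g + 4)*(g^2 - 3*g + 2) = (g - 2)*(g + 4)*(g - 1)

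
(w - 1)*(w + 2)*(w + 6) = w^3 + 7*w^2 + 4*w - 12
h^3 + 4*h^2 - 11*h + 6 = (h - 1)^2*(h + 6)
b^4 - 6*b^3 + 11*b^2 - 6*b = b*(b - 3)*(b - 2)*(b - 1)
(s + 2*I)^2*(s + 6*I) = s^3 + 10*I*s^2 - 28*s - 24*I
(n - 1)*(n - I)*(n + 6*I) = n^3 - n^2 + 5*I*n^2 + 6*n - 5*I*n - 6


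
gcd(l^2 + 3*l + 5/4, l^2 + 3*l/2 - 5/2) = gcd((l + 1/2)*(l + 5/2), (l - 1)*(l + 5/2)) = l + 5/2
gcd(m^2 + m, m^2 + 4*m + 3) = m + 1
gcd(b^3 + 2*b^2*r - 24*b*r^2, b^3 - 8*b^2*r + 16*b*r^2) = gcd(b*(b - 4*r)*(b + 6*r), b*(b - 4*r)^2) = -b^2 + 4*b*r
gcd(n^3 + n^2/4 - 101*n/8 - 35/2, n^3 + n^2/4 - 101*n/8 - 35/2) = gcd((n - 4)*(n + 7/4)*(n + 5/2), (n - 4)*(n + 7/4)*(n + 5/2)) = n^3 + n^2/4 - 101*n/8 - 35/2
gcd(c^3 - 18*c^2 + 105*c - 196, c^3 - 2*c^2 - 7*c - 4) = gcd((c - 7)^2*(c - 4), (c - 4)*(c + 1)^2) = c - 4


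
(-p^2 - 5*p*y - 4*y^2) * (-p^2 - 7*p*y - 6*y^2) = p^4 + 12*p^3*y + 45*p^2*y^2 + 58*p*y^3 + 24*y^4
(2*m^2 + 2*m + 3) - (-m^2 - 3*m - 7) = 3*m^2 + 5*m + 10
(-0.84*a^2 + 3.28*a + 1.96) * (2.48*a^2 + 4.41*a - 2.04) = -2.0832*a^4 + 4.43*a^3 + 21.0392*a^2 + 1.9524*a - 3.9984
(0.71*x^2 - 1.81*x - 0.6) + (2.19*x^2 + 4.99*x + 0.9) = 2.9*x^2 + 3.18*x + 0.3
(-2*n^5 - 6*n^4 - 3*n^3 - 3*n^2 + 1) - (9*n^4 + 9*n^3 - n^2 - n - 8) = -2*n^5 - 15*n^4 - 12*n^3 - 2*n^2 + n + 9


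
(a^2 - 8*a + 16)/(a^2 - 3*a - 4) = (a - 4)/(a + 1)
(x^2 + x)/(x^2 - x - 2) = x/(x - 2)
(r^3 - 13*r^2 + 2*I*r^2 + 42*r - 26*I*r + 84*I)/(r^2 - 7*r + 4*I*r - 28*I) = (r^2 + 2*r*(-3 + I) - 12*I)/(r + 4*I)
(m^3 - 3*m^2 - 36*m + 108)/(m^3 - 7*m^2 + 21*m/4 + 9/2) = 4*(m^2 + 3*m - 18)/(4*m^2 - 4*m - 3)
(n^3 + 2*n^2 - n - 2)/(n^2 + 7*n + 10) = (n^2 - 1)/(n + 5)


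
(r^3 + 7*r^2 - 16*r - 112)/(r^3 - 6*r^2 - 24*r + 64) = (r^2 + 3*r - 28)/(r^2 - 10*r + 16)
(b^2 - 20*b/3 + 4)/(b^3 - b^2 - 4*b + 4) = (b^2 - 20*b/3 + 4)/(b^3 - b^2 - 4*b + 4)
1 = 1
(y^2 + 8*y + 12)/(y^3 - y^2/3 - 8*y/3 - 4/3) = 3*(y^2 + 8*y + 12)/(3*y^3 - y^2 - 8*y - 4)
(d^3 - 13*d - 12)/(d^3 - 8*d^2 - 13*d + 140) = (d^3 - 13*d - 12)/(d^3 - 8*d^2 - 13*d + 140)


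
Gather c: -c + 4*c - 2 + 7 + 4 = 3*c + 9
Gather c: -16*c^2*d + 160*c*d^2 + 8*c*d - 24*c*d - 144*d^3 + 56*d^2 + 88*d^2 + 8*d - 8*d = -16*c^2*d + c*(160*d^2 - 16*d) - 144*d^3 + 144*d^2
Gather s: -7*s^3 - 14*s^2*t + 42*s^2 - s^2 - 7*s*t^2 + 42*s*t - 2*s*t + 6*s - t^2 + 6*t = -7*s^3 + s^2*(41 - 14*t) + s*(-7*t^2 + 40*t + 6) - t^2 + 6*t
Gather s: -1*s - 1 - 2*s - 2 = -3*s - 3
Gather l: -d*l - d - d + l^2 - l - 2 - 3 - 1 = -2*d + l^2 + l*(-d - 1) - 6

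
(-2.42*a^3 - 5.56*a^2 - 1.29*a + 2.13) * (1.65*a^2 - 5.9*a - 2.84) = -3.993*a^5 + 5.104*a^4 + 37.5483*a^3 + 26.9159*a^2 - 8.9034*a - 6.0492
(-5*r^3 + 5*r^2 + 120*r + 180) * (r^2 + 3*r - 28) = -5*r^5 - 10*r^4 + 275*r^3 + 400*r^2 - 2820*r - 5040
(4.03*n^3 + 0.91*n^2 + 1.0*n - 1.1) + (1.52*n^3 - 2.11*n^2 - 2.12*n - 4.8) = 5.55*n^3 - 1.2*n^2 - 1.12*n - 5.9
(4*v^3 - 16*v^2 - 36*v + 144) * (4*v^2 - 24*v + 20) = 16*v^5 - 160*v^4 + 320*v^3 + 1120*v^2 - 4176*v + 2880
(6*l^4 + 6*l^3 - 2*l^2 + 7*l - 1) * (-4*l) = -24*l^5 - 24*l^4 + 8*l^3 - 28*l^2 + 4*l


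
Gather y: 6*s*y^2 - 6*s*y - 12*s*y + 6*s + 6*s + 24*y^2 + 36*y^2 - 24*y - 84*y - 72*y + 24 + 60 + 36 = 12*s + y^2*(6*s + 60) + y*(-18*s - 180) + 120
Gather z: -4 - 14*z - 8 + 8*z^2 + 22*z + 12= 8*z^2 + 8*z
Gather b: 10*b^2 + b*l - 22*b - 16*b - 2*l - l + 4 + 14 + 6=10*b^2 + b*(l - 38) - 3*l + 24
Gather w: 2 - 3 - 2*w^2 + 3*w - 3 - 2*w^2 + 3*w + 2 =-4*w^2 + 6*w - 2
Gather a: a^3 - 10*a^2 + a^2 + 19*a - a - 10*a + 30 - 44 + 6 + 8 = a^3 - 9*a^2 + 8*a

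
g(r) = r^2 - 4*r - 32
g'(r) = 2*r - 4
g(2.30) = -35.91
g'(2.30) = 0.60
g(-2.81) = -12.86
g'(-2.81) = -9.62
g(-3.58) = -4.86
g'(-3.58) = -11.16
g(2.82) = -35.33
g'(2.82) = 1.64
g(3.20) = -34.56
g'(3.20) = 2.40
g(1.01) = -35.02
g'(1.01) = -1.98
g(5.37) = -24.64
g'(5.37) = 6.74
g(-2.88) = -12.19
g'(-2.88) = -9.76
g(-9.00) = 85.00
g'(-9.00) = -22.00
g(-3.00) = -11.00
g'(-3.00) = -10.00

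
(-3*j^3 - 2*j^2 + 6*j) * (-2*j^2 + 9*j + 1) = 6*j^5 - 23*j^4 - 33*j^3 + 52*j^2 + 6*j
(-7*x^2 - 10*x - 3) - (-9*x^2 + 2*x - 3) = 2*x^2 - 12*x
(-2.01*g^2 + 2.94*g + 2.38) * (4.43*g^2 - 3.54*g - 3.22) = -8.9043*g^4 + 20.1396*g^3 + 6.608*g^2 - 17.892*g - 7.6636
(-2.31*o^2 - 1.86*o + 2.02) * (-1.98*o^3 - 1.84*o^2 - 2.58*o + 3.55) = 4.5738*o^5 + 7.9332*o^4 + 5.3826*o^3 - 7.1185*o^2 - 11.8146*o + 7.171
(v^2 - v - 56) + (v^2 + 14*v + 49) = 2*v^2 + 13*v - 7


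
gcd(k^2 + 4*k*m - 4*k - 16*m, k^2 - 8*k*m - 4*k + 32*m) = k - 4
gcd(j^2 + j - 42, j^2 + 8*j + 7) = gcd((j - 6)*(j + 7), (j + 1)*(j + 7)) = j + 7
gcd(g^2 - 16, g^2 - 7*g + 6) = 1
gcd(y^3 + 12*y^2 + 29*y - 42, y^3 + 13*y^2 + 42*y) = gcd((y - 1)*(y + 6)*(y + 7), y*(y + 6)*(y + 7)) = y^2 + 13*y + 42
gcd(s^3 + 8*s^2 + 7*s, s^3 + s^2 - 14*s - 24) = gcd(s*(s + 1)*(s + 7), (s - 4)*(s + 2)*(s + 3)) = 1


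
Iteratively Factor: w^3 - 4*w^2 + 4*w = (w - 2)*(w^2 - 2*w) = w*(w - 2)*(w - 2)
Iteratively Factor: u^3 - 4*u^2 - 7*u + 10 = (u - 1)*(u^2 - 3*u - 10) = (u - 1)*(u + 2)*(u - 5)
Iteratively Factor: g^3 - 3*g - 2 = (g - 2)*(g^2 + 2*g + 1) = (g - 2)*(g + 1)*(g + 1)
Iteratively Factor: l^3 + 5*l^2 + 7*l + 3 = (l + 1)*(l^2 + 4*l + 3) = (l + 1)*(l + 3)*(l + 1)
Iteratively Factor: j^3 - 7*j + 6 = (j - 2)*(j^2 + 2*j - 3) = (j - 2)*(j - 1)*(j + 3)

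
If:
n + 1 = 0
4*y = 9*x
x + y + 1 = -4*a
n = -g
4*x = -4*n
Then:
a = -17/16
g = 1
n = -1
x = 1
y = 9/4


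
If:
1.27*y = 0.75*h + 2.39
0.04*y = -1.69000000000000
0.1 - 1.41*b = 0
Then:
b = 0.07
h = -74.73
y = -42.25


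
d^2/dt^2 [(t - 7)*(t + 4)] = 2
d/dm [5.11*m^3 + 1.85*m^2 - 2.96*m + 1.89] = 15.33*m^2 + 3.7*m - 2.96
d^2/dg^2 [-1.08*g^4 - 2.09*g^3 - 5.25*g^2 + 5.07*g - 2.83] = -12.96*g^2 - 12.54*g - 10.5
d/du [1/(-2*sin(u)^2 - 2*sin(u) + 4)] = (2*sin(u) + 1)*cos(u)/(2*(sin(u)^2 + sin(u) - 2)^2)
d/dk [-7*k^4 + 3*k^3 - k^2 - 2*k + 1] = -28*k^3 + 9*k^2 - 2*k - 2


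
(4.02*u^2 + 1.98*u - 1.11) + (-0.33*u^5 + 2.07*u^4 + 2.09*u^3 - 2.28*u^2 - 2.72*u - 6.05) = -0.33*u^5 + 2.07*u^4 + 2.09*u^3 + 1.74*u^2 - 0.74*u - 7.16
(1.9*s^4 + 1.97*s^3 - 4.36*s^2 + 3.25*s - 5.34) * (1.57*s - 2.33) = 2.983*s^5 - 1.3341*s^4 - 11.4353*s^3 + 15.2613*s^2 - 15.9563*s + 12.4422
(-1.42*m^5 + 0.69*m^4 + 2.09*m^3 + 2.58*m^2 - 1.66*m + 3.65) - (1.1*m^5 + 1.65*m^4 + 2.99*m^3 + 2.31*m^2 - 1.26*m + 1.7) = -2.52*m^5 - 0.96*m^4 - 0.9*m^3 + 0.27*m^2 - 0.4*m + 1.95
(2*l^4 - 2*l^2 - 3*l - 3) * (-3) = -6*l^4 + 6*l^2 + 9*l + 9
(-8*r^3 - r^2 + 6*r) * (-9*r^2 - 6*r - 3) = 72*r^5 + 57*r^4 - 24*r^3 - 33*r^2 - 18*r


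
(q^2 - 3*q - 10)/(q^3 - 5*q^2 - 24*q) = (-q^2 + 3*q + 10)/(q*(-q^2 + 5*q + 24))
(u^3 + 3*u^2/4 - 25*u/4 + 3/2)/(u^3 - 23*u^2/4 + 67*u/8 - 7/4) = 2*(u + 3)/(2*u - 7)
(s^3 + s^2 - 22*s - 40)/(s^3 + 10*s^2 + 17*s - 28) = (s^2 - 3*s - 10)/(s^2 + 6*s - 7)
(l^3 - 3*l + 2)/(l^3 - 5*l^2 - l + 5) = (l^2 + l - 2)/(l^2 - 4*l - 5)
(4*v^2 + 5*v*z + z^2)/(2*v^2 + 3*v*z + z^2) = (4*v + z)/(2*v + z)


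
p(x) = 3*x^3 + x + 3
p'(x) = 9*x^2 + 1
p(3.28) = 112.14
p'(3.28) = 97.83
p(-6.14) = -697.57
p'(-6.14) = 340.30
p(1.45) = 13.60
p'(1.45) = 19.92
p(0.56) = 4.09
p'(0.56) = 3.82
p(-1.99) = -22.63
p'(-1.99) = 36.64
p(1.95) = 27.19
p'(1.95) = 35.22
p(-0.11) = 2.89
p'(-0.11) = 1.11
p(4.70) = 319.17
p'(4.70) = 199.81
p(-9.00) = -2193.00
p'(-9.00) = 730.00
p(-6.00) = -651.00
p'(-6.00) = 325.00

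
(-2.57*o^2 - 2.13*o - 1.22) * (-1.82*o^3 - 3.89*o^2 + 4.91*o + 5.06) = 4.6774*o^5 + 13.8739*o^4 - 2.1126*o^3 - 18.7167*o^2 - 16.768*o - 6.1732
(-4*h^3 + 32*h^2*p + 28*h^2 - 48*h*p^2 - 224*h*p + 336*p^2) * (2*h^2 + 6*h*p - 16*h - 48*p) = -8*h^5 + 40*h^4*p + 120*h^4 + 96*h^3*p^2 - 600*h^3*p - 448*h^3 - 288*h^2*p^3 - 1440*h^2*p^2 + 2240*h^2*p + 4320*h*p^3 + 5376*h*p^2 - 16128*p^3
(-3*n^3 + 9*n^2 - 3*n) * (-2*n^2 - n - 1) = 6*n^5 - 15*n^4 - 6*n^2 + 3*n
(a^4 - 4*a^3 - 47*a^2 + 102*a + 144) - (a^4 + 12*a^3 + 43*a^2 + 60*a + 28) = -16*a^3 - 90*a^2 + 42*a + 116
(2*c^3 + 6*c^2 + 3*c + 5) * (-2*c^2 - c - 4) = -4*c^5 - 14*c^4 - 20*c^3 - 37*c^2 - 17*c - 20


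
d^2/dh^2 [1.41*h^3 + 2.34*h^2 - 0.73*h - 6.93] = 8.46*h + 4.68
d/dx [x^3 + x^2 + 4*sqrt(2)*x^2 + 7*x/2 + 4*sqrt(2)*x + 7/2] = 3*x^2 + 2*x + 8*sqrt(2)*x + 7/2 + 4*sqrt(2)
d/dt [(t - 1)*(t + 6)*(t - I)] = 3*t^2 + 2*t*(5 - I) - 6 - 5*I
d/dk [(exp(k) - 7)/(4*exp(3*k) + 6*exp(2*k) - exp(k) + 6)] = (-(exp(k) - 7)*(12*exp(2*k) + 12*exp(k) - 1) + 4*exp(3*k) + 6*exp(2*k) - exp(k) + 6)*exp(k)/(4*exp(3*k) + 6*exp(2*k) - exp(k) + 6)^2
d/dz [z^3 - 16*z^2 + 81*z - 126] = 3*z^2 - 32*z + 81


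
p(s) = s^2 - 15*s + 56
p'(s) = 2*s - 15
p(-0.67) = 66.50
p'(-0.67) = -16.34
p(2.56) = 24.15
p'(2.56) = -9.88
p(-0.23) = 59.50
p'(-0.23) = -15.46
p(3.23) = 17.98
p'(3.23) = -8.54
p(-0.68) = 66.66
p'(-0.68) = -16.36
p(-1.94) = 88.86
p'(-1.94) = -18.88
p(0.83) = 44.24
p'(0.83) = -13.34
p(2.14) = 28.48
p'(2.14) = -10.72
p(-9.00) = 272.00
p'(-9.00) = -33.00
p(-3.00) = 110.00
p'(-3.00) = -21.00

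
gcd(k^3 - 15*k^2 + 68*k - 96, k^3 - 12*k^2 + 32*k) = k^2 - 12*k + 32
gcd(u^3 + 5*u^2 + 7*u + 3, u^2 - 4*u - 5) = u + 1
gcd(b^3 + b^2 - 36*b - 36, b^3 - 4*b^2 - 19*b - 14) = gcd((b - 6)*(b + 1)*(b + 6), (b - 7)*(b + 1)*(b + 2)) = b + 1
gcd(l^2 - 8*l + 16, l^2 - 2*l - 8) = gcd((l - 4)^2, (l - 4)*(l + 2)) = l - 4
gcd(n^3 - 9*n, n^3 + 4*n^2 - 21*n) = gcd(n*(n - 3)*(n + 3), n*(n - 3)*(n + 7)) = n^2 - 3*n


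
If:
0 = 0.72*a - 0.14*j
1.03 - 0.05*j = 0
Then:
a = 4.01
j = 20.60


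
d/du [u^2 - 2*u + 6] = 2*u - 2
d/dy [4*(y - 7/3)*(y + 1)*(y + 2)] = 12*y^2 + 16*y/3 - 20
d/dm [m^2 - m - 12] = 2*m - 1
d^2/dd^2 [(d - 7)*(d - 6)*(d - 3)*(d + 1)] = 12*d^2 - 90*d + 130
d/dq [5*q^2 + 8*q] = 10*q + 8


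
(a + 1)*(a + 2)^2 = a^3 + 5*a^2 + 8*a + 4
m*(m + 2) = m^2 + 2*m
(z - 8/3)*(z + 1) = z^2 - 5*z/3 - 8/3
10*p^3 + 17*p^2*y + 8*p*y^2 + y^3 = (p + y)*(2*p + y)*(5*p + y)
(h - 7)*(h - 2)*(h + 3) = h^3 - 6*h^2 - 13*h + 42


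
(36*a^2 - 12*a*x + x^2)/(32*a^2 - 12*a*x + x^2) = (36*a^2 - 12*a*x + x^2)/(32*a^2 - 12*a*x + x^2)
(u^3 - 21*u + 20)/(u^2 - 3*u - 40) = (u^2 - 5*u + 4)/(u - 8)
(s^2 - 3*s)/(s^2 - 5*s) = (s - 3)/(s - 5)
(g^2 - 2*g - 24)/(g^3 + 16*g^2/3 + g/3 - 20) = 3*(g - 6)/(3*g^2 + 4*g - 15)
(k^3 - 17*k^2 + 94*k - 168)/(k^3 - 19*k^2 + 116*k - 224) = (k - 6)/(k - 8)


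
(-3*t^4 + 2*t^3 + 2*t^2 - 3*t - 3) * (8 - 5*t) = 15*t^5 - 34*t^4 + 6*t^3 + 31*t^2 - 9*t - 24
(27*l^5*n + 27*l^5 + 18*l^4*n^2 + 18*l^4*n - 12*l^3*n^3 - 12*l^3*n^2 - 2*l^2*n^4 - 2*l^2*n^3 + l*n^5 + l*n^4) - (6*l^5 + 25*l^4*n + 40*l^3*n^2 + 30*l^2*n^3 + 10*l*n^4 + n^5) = 27*l^5*n + 21*l^5 + 18*l^4*n^2 - 7*l^4*n - 12*l^3*n^3 - 52*l^3*n^2 - 2*l^2*n^4 - 32*l^2*n^3 + l*n^5 - 9*l*n^4 - n^5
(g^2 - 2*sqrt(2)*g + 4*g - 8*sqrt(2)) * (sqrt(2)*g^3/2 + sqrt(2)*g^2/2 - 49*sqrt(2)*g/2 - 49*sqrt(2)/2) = sqrt(2)*g^5/2 - 2*g^4 + 5*sqrt(2)*g^4/2 - 45*sqrt(2)*g^3/2 - 10*g^3 - 245*sqrt(2)*g^2/2 + 90*g^2 - 98*sqrt(2)*g + 490*g + 392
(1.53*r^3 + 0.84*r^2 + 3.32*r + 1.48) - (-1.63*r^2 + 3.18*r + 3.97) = 1.53*r^3 + 2.47*r^2 + 0.14*r - 2.49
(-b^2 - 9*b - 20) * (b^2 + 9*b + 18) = -b^4 - 18*b^3 - 119*b^2 - 342*b - 360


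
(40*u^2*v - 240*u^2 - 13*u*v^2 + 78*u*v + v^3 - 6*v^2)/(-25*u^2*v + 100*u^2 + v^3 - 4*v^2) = (-8*u*v + 48*u + v^2 - 6*v)/(5*u*v - 20*u + v^2 - 4*v)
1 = 1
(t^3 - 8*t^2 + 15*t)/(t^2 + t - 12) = t*(t - 5)/(t + 4)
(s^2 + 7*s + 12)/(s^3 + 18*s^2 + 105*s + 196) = (s + 3)/(s^2 + 14*s + 49)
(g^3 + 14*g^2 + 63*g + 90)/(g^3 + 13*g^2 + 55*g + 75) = (g + 6)/(g + 5)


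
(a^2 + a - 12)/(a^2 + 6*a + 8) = (a - 3)/(a + 2)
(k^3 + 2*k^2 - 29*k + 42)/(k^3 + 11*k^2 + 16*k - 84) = (k - 3)/(k + 6)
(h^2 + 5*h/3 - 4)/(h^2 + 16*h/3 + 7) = (3*h - 4)/(3*h + 7)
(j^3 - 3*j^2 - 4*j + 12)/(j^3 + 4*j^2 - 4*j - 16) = (j - 3)/(j + 4)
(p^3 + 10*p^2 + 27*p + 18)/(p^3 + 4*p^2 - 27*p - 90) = (p + 1)/(p - 5)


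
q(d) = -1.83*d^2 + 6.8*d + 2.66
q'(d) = 6.8 - 3.66*d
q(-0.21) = 1.15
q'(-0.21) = 7.57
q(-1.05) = -6.50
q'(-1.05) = 10.64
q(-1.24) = -8.59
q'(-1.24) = 11.34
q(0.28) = 4.42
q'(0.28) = 5.78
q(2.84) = 7.21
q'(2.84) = -3.59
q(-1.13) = -7.36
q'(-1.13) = 10.94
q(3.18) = 5.78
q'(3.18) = -4.84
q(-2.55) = -26.58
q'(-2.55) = 16.13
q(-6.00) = -104.02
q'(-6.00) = 28.76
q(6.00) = -22.42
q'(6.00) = -15.16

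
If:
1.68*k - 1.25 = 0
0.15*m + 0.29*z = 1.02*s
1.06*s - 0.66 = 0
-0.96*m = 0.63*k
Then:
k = 0.74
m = -0.49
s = 0.62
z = 2.44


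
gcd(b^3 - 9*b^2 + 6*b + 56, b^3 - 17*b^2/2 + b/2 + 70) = b^2 - 11*b + 28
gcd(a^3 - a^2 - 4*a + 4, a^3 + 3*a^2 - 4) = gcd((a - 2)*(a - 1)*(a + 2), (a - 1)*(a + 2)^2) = a^2 + a - 2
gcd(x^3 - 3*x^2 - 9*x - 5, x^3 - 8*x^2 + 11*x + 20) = x^2 - 4*x - 5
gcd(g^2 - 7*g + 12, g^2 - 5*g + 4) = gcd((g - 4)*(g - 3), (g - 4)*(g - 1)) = g - 4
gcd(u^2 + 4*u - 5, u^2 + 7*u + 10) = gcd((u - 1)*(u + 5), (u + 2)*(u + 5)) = u + 5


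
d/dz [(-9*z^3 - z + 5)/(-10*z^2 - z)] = (90*z^4 + 18*z^3 - 10*z^2 + 100*z + 5)/(z^2*(100*z^2 + 20*z + 1))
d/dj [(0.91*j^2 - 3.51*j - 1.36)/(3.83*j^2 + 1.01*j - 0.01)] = (14.3624*j^2 + 10.3994*j + 1.4087)/(14.6689*j^4 + 7.7366*j^3 + 0.9435*j^2 - 0.0202*j + 0.0001)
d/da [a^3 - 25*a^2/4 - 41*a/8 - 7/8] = 3*a^2 - 25*a/2 - 41/8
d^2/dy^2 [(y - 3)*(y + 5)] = 2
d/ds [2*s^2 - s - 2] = 4*s - 1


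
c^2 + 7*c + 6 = (c + 1)*(c + 6)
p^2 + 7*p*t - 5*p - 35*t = (p - 5)*(p + 7*t)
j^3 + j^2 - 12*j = j*(j - 3)*(j + 4)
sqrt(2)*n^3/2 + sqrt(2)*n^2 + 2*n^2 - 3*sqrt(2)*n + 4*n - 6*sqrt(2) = (n - sqrt(2))*(n + 3*sqrt(2))*(sqrt(2)*n/2 + sqrt(2))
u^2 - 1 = (u - 1)*(u + 1)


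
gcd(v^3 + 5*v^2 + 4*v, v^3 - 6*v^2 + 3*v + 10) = v + 1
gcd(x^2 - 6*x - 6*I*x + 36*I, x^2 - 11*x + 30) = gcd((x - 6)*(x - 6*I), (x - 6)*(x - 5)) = x - 6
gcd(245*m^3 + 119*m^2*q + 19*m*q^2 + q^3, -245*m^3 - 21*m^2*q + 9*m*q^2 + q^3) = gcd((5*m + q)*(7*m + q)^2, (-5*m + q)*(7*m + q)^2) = 49*m^2 + 14*m*q + q^2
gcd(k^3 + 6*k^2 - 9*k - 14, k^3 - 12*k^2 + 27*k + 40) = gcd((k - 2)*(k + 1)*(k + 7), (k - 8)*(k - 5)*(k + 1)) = k + 1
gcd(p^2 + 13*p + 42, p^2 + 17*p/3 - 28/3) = p + 7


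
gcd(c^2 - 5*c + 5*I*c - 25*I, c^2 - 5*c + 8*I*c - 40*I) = c - 5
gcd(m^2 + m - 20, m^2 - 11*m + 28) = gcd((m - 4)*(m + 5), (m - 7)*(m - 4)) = m - 4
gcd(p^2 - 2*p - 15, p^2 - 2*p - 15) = p^2 - 2*p - 15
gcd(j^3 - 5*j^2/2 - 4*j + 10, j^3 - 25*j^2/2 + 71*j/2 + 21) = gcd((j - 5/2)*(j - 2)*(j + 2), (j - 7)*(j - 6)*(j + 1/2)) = 1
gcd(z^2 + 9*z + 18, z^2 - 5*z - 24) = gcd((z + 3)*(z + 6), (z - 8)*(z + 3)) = z + 3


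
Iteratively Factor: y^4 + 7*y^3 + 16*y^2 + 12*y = (y + 2)*(y^3 + 5*y^2 + 6*y) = y*(y + 2)*(y^2 + 5*y + 6) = y*(y + 2)^2*(y + 3)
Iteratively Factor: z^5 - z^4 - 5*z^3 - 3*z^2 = (z + 1)*(z^4 - 2*z^3 - 3*z^2) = (z - 3)*(z + 1)*(z^3 + z^2) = z*(z - 3)*(z + 1)*(z^2 + z) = z^2*(z - 3)*(z + 1)*(z + 1)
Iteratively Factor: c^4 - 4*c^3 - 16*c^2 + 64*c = (c)*(c^3 - 4*c^2 - 16*c + 64) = c*(c - 4)*(c^2 - 16) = c*(c - 4)^2*(c + 4)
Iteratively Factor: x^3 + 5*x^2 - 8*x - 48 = (x - 3)*(x^2 + 8*x + 16) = (x - 3)*(x + 4)*(x + 4)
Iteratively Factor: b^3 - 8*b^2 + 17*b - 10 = (b - 5)*(b^2 - 3*b + 2) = (b - 5)*(b - 1)*(b - 2)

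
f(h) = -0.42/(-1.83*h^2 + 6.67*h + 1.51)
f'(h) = -0.42*(3.66*h - 6.67)/(-1.83*h^2 + 6.67*h + 1.51)^2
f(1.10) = -0.06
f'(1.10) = 0.03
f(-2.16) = 0.02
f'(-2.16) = 0.01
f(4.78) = 0.05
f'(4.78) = -0.06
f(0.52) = -0.09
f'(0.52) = 0.10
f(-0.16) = -1.06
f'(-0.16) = 19.44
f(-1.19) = 0.05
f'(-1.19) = 0.06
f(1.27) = -0.06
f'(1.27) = 0.02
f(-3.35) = 0.01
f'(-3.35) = 0.00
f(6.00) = 0.02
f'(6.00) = -0.01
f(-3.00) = 0.01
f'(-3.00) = 0.01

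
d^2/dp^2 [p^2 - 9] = 2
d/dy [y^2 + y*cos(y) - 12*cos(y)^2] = -y*sin(y) + 2*y + 12*sin(2*y) + cos(y)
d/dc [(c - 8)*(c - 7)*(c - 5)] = 3*c^2 - 40*c + 131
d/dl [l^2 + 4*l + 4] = 2*l + 4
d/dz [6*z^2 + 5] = 12*z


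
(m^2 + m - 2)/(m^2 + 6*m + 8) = (m - 1)/(m + 4)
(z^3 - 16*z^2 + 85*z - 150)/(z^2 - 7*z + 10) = (z^2 - 11*z + 30)/(z - 2)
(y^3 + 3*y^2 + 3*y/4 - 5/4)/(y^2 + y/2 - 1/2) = y + 5/2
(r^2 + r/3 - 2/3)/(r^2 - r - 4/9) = 3*(-3*r^2 - r + 2)/(-9*r^2 + 9*r + 4)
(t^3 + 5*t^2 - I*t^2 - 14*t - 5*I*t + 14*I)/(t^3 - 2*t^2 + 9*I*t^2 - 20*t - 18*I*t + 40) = (t^2 + t*(7 - I) - 7*I)/(t^2 + 9*I*t - 20)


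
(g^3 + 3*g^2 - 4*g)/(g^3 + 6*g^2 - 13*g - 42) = g*(g^2 + 3*g - 4)/(g^3 + 6*g^2 - 13*g - 42)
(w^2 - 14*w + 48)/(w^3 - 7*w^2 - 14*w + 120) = (w - 8)/(w^2 - w - 20)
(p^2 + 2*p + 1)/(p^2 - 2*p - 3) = (p + 1)/(p - 3)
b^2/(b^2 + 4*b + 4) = b^2/(b^2 + 4*b + 4)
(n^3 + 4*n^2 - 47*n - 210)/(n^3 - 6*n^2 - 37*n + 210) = (n + 5)/(n - 5)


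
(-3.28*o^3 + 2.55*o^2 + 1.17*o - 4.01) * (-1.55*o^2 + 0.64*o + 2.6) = 5.084*o^5 - 6.0517*o^4 - 8.7095*o^3 + 13.5943*o^2 + 0.4756*o - 10.426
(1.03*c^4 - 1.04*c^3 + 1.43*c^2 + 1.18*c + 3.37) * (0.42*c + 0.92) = 0.4326*c^5 + 0.5108*c^4 - 0.3562*c^3 + 1.8112*c^2 + 2.501*c + 3.1004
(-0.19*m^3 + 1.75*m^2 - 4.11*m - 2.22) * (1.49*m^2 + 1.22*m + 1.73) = -0.2831*m^5 + 2.3757*m^4 - 4.3176*m^3 - 5.2945*m^2 - 9.8187*m - 3.8406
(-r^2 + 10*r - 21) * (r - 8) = -r^3 + 18*r^2 - 101*r + 168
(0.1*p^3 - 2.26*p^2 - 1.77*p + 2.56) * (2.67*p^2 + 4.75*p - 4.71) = 0.267*p^5 - 5.5592*p^4 - 15.9319*p^3 + 9.0723*p^2 + 20.4967*p - 12.0576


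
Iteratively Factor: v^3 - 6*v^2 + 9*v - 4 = (v - 1)*(v^2 - 5*v + 4) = (v - 1)^2*(v - 4)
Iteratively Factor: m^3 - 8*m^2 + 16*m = (m - 4)*(m^2 - 4*m) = m*(m - 4)*(m - 4)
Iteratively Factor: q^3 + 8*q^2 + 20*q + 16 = (q + 2)*(q^2 + 6*q + 8) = (q + 2)*(q + 4)*(q + 2)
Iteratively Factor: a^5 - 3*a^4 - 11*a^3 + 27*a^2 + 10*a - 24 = (a + 1)*(a^4 - 4*a^3 - 7*a^2 + 34*a - 24) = (a + 1)*(a + 3)*(a^3 - 7*a^2 + 14*a - 8) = (a - 1)*(a + 1)*(a + 3)*(a^2 - 6*a + 8) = (a - 4)*(a - 1)*(a + 1)*(a + 3)*(a - 2)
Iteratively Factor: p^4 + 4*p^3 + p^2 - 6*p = (p + 3)*(p^3 + p^2 - 2*p) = (p - 1)*(p + 3)*(p^2 + 2*p) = (p - 1)*(p + 2)*(p + 3)*(p)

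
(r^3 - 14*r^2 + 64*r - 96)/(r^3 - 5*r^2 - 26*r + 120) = (r - 4)/(r + 5)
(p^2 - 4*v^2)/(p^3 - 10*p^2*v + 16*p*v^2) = (p + 2*v)/(p*(p - 8*v))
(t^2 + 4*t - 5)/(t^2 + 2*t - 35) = (t^2 + 4*t - 5)/(t^2 + 2*t - 35)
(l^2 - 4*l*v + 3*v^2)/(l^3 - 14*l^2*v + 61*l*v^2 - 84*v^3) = (l - v)/(l^2 - 11*l*v + 28*v^2)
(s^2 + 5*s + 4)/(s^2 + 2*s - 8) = (s + 1)/(s - 2)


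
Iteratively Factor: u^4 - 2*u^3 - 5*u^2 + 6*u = (u - 3)*(u^3 + u^2 - 2*u) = u*(u - 3)*(u^2 + u - 2) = u*(u - 3)*(u - 1)*(u + 2)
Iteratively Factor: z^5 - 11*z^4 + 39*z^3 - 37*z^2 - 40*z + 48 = (z - 3)*(z^4 - 8*z^3 + 15*z^2 + 8*z - 16) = (z - 3)*(z - 1)*(z^3 - 7*z^2 + 8*z + 16) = (z - 4)*(z - 3)*(z - 1)*(z^2 - 3*z - 4) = (z - 4)*(z - 3)*(z - 1)*(z + 1)*(z - 4)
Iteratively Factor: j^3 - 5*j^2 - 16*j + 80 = (j - 4)*(j^2 - j - 20) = (j - 4)*(j + 4)*(j - 5)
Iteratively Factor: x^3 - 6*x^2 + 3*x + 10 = (x - 5)*(x^2 - x - 2) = (x - 5)*(x + 1)*(x - 2)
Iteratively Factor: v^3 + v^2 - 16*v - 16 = (v + 1)*(v^2 - 16) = (v - 4)*(v + 1)*(v + 4)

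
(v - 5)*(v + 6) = v^2 + v - 30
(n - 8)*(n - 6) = n^2 - 14*n + 48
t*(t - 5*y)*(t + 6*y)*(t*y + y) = t^4*y + t^3*y^2 + t^3*y - 30*t^2*y^3 + t^2*y^2 - 30*t*y^3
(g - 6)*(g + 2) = g^2 - 4*g - 12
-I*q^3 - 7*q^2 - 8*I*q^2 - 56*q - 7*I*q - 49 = (q + 7)*(q - 7*I)*(-I*q - I)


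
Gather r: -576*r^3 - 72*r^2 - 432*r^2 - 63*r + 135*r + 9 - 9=-576*r^3 - 504*r^2 + 72*r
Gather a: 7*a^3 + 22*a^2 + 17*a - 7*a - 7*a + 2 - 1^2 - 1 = 7*a^3 + 22*a^2 + 3*a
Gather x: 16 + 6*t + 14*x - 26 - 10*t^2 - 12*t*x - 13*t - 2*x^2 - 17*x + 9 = -10*t^2 - 7*t - 2*x^2 + x*(-12*t - 3) - 1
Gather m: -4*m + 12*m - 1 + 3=8*m + 2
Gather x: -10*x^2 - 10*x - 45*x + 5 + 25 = -10*x^2 - 55*x + 30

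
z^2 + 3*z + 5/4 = (z + 1/2)*(z + 5/2)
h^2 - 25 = (h - 5)*(h + 5)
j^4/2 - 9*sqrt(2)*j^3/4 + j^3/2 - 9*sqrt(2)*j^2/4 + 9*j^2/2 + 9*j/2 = j*(j/2 + 1/2)*(j - 3*sqrt(2))*(j - 3*sqrt(2)/2)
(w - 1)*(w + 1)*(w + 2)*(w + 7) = w^4 + 9*w^3 + 13*w^2 - 9*w - 14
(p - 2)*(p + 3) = p^2 + p - 6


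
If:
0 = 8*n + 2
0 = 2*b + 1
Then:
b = -1/2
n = -1/4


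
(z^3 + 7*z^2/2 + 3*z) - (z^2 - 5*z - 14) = z^3 + 5*z^2/2 + 8*z + 14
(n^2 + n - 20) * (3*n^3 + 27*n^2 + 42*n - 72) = 3*n^5 + 30*n^4 + 9*n^3 - 570*n^2 - 912*n + 1440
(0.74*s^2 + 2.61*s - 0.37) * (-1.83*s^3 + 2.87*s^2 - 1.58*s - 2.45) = -1.3542*s^5 - 2.6525*s^4 + 6.9986*s^3 - 6.9987*s^2 - 5.8099*s + 0.9065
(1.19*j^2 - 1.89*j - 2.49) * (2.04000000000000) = 2.4276*j^2 - 3.8556*j - 5.0796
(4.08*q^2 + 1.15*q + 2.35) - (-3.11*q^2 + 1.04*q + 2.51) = 7.19*q^2 + 0.11*q - 0.16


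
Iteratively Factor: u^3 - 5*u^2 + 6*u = (u - 2)*(u^2 - 3*u) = (u - 3)*(u - 2)*(u)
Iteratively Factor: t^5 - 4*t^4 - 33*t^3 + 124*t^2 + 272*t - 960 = (t - 4)*(t^4 - 33*t^2 - 8*t + 240) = (t - 4)*(t + 4)*(t^3 - 4*t^2 - 17*t + 60) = (t - 4)*(t + 4)^2*(t^2 - 8*t + 15) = (t - 5)*(t - 4)*(t + 4)^2*(t - 3)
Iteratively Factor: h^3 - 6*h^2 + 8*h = (h)*(h^2 - 6*h + 8) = h*(h - 4)*(h - 2)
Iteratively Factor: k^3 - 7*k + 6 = (k - 1)*(k^2 + k - 6) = (k - 2)*(k - 1)*(k + 3)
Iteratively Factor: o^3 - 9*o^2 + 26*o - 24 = (o - 4)*(o^2 - 5*o + 6) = (o - 4)*(o - 2)*(o - 3)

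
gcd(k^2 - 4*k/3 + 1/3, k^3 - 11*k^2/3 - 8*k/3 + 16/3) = k - 1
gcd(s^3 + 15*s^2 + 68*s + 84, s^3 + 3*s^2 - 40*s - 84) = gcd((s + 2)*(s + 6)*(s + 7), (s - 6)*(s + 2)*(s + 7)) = s^2 + 9*s + 14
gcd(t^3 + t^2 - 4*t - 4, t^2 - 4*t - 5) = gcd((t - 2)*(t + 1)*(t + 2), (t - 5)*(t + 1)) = t + 1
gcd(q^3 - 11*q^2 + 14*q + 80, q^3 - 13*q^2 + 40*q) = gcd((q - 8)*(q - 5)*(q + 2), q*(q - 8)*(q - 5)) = q^2 - 13*q + 40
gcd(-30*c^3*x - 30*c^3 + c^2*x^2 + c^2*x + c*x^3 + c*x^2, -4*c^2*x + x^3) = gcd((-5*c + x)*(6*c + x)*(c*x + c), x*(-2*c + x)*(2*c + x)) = 1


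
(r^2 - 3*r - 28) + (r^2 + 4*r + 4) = 2*r^2 + r - 24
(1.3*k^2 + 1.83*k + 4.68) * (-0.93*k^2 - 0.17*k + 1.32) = -1.209*k^4 - 1.9229*k^3 - 2.9475*k^2 + 1.62*k + 6.1776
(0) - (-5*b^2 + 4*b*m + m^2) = 5*b^2 - 4*b*m - m^2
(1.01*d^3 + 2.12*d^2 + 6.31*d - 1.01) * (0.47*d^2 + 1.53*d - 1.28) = 0.4747*d^5 + 2.5417*d^4 + 4.9165*d^3 + 6.466*d^2 - 9.6221*d + 1.2928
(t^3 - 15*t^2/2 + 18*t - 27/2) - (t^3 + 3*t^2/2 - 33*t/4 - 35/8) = -9*t^2 + 105*t/4 - 73/8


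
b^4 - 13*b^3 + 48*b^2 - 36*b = b*(b - 6)^2*(b - 1)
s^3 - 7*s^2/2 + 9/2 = (s - 3)*(s - 3/2)*(s + 1)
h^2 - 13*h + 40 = (h - 8)*(h - 5)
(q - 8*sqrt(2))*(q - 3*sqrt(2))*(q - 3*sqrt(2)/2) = q^3 - 25*sqrt(2)*q^2/2 + 81*q - 72*sqrt(2)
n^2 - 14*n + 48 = (n - 8)*(n - 6)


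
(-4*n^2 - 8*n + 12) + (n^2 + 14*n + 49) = -3*n^2 + 6*n + 61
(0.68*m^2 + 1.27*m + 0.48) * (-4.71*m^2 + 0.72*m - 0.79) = -3.2028*m^4 - 5.4921*m^3 - 1.8836*m^2 - 0.6577*m - 0.3792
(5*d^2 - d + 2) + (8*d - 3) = 5*d^2 + 7*d - 1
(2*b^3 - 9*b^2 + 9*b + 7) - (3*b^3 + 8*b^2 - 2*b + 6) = -b^3 - 17*b^2 + 11*b + 1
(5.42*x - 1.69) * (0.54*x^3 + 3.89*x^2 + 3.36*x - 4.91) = 2.9268*x^4 + 20.1712*x^3 + 11.6371*x^2 - 32.2906*x + 8.2979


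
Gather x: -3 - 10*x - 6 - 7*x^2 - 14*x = -7*x^2 - 24*x - 9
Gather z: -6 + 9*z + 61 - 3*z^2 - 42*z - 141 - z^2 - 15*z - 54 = -4*z^2 - 48*z - 140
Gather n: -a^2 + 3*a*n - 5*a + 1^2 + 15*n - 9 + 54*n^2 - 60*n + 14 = -a^2 - 5*a + 54*n^2 + n*(3*a - 45) + 6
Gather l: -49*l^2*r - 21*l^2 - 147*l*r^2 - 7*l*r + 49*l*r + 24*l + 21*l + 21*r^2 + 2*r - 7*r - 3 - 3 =l^2*(-49*r - 21) + l*(-147*r^2 + 42*r + 45) + 21*r^2 - 5*r - 6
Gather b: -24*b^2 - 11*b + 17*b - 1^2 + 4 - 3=-24*b^2 + 6*b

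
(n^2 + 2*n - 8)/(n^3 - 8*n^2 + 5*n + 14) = (n + 4)/(n^2 - 6*n - 7)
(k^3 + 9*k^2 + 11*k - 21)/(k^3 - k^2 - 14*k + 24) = (k^3 + 9*k^2 + 11*k - 21)/(k^3 - k^2 - 14*k + 24)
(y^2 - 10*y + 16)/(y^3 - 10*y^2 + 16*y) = 1/y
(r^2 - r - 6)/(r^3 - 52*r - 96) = (r - 3)/(r^2 - 2*r - 48)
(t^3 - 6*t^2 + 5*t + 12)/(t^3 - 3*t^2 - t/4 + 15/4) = 4*(t^2 - 7*t + 12)/(4*t^2 - 16*t + 15)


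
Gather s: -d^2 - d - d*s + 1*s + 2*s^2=-d^2 - d + 2*s^2 + s*(1 - d)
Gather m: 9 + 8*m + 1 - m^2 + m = -m^2 + 9*m + 10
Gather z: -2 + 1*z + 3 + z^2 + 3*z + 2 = z^2 + 4*z + 3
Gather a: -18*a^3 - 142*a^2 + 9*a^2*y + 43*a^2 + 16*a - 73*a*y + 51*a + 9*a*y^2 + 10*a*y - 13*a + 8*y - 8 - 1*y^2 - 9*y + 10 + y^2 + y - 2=-18*a^3 + a^2*(9*y - 99) + a*(9*y^2 - 63*y + 54)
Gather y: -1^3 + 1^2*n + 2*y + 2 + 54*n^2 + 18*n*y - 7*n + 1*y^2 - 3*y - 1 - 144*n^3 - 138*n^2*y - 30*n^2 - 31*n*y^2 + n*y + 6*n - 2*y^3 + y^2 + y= -144*n^3 + 24*n^2 - 2*y^3 + y^2*(2 - 31*n) + y*(-138*n^2 + 19*n)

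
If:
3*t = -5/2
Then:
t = -5/6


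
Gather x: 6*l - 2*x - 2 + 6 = 6*l - 2*x + 4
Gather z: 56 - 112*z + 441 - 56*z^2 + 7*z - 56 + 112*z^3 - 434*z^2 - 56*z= 112*z^3 - 490*z^2 - 161*z + 441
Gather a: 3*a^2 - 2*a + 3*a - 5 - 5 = 3*a^2 + a - 10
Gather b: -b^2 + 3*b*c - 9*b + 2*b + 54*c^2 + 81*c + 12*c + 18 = -b^2 + b*(3*c - 7) + 54*c^2 + 93*c + 18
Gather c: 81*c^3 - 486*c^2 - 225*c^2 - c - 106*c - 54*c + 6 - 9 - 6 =81*c^3 - 711*c^2 - 161*c - 9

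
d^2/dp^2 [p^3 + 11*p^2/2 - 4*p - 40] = 6*p + 11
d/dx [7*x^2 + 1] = 14*x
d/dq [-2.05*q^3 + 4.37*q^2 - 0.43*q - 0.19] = -6.15*q^2 + 8.74*q - 0.43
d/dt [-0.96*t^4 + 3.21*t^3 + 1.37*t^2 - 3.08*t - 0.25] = -3.84*t^3 + 9.63*t^2 + 2.74*t - 3.08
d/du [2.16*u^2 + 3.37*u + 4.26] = 4.32*u + 3.37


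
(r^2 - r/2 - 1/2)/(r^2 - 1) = (r + 1/2)/(r + 1)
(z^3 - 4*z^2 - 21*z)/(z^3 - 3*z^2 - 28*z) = (z + 3)/(z + 4)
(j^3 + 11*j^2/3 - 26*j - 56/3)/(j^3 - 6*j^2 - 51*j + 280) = (3*j^2 - 10*j - 8)/(3*(j^2 - 13*j + 40))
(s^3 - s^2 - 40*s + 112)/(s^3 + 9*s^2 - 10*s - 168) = (s - 4)/(s + 6)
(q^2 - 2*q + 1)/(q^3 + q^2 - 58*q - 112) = (q^2 - 2*q + 1)/(q^3 + q^2 - 58*q - 112)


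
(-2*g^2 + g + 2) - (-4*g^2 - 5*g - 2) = 2*g^2 + 6*g + 4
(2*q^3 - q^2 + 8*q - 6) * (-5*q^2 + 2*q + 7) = -10*q^5 + 9*q^4 - 28*q^3 + 39*q^2 + 44*q - 42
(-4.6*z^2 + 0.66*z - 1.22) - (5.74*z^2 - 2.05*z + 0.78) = -10.34*z^2 + 2.71*z - 2.0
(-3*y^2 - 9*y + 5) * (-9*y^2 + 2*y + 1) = 27*y^4 + 75*y^3 - 66*y^2 + y + 5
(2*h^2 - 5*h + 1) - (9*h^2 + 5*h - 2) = -7*h^2 - 10*h + 3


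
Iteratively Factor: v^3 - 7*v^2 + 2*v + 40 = (v + 2)*(v^2 - 9*v + 20) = (v - 5)*(v + 2)*(v - 4)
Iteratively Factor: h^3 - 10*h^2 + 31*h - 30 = (h - 2)*(h^2 - 8*h + 15) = (h - 5)*(h - 2)*(h - 3)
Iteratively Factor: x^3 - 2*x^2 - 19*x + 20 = (x - 5)*(x^2 + 3*x - 4) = (x - 5)*(x - 1)*(x + 4)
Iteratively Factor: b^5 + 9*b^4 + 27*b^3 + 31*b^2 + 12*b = (b + 4)*(b^4 + 5*b^3 + 7*b^2 + 3*b) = (b + 1)*(b + 4)*(b^3 + 4*b^2 + 3*b) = b*(b + 1)*(b + 4)*(b^2 + 4*b + 3) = b*(b + 1)^2*(b + 4)*(b + 3)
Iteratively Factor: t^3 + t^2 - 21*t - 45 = (t + 3)*(t^2 - 2*t - 15) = (t - 5)*(t + 3)*(t + 3)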